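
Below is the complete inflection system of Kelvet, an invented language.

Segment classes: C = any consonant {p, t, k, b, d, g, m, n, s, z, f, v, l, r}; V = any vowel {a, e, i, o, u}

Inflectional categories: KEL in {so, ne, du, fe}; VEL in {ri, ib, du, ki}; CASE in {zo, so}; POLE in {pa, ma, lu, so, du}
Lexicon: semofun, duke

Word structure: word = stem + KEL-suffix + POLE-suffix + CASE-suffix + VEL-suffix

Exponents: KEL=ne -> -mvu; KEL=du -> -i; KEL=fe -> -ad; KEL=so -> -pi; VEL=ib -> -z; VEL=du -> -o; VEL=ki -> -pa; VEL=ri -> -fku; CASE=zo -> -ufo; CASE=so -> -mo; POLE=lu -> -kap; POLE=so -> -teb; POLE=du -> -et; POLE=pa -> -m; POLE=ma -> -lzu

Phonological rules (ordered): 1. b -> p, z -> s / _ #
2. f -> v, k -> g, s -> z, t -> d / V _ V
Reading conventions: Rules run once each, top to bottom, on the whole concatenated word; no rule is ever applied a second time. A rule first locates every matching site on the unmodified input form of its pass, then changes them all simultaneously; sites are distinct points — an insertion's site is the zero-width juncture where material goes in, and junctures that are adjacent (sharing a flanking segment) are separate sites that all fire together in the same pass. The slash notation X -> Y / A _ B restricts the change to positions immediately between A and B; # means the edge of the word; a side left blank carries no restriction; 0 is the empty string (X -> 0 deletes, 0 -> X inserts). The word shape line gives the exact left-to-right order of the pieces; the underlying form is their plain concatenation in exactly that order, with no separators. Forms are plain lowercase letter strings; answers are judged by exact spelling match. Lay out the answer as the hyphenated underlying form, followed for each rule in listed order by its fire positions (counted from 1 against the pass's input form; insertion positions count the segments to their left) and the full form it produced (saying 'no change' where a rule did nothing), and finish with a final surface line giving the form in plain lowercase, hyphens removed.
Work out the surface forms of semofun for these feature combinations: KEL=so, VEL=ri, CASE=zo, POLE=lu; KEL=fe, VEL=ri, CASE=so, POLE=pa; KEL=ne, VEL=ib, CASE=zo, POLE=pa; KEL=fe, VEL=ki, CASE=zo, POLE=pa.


cell KEL=so, VEL=ri, CASE=zo, POLE=lu:
underlying: semofun-pi-kap-ufo-fku
1. b -> p, z -> s / _ #: no change
2. f -> v, k -> g, s -> z, t -> d / V _ V: fires at position(s) 5, 10, 14: semovunpigapuvofku
surface: semovunpigapuvofku

cell KEL=fe, VEL=ri, CASE=so, POLE=pa:
underlying: semofun-ad-m-mo-fku
1. b -> p, z -> s / _ #: no change
2. f -> v, k -> g, s -> z, t -> d / V _ V: fires at position(s) 5: semovunadmmofku
surface: semovunadmmofku

cell KEL=ne, VEL=ib, CASE=zo, POLE=pa:
underlying: semofun-mvu-m-ufo-z
1. b -> p, z -> s / _ #: fires at position(s) 15: semofunmvumufos
2. f -> v, k -> g, s -> z, t -> d / V _ V: fires at position(s) 5, 13: semovunmvumuvos
surface: semovunmvumuvos

cell KEL=fe, VEL=ki, CASE=zo, POLE=pa:
underlying: semofun-ad-m-ufo-pa
1. b -> p, z -> s / _ #: no change
2. f -> v, k -> g, s -> z, t -> d / V _ V: fires at position(s) 5, 12: semovunadmuvopa
surface: semovunadmuvopa


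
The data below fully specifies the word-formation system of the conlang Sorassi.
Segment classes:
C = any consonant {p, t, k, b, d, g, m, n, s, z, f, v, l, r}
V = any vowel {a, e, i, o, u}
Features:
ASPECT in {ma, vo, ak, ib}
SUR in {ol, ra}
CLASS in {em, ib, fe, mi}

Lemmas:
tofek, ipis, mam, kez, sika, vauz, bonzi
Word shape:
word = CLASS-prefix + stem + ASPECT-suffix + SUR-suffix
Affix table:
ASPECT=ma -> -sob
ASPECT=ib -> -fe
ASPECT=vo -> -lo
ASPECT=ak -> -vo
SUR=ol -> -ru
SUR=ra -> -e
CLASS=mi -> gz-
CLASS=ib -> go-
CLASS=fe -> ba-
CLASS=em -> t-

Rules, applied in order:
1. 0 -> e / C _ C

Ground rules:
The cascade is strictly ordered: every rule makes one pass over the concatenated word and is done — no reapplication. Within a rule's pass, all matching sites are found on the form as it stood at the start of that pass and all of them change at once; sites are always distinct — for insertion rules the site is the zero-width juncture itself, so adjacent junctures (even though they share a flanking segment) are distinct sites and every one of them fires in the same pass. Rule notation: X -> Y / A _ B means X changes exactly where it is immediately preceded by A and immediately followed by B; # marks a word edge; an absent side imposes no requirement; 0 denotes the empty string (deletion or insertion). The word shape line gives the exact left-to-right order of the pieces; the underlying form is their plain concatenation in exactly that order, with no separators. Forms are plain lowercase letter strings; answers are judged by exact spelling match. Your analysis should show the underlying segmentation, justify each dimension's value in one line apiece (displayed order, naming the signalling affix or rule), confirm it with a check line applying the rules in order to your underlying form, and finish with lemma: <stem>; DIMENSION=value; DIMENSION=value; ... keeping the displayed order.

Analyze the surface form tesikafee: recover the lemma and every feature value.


underlying: t-sika-fe-e
ASPECT=ib - signalled by the affix -fe
SUR=ra - signalled by the affix -e
CLASS=em - signalled by the affix t-
check: tsikafee -> tesikafee
lemma: sika; ASPECT=ib; SUR=ra; CLASS=em


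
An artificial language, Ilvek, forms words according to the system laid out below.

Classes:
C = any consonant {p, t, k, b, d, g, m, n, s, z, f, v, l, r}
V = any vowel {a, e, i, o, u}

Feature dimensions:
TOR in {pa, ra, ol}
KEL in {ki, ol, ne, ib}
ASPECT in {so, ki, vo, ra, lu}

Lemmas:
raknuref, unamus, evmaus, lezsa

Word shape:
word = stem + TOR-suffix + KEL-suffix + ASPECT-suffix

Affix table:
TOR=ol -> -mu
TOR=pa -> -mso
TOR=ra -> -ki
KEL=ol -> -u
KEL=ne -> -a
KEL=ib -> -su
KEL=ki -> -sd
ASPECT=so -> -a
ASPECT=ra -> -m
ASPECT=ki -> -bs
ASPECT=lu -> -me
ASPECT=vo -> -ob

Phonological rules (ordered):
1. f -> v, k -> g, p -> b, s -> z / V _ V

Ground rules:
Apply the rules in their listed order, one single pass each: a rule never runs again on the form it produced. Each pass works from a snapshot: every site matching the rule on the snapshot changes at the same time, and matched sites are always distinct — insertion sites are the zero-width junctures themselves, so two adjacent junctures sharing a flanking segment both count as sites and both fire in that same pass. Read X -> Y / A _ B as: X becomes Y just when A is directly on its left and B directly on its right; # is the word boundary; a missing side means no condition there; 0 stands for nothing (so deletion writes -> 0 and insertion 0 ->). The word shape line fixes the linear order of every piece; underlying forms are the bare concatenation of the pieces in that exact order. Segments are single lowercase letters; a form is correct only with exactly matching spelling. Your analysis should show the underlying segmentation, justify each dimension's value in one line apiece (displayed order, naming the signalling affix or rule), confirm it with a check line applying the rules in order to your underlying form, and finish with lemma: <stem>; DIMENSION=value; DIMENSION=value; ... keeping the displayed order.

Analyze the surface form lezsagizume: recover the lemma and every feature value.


underlying: lezsa-ki-su-me
TOR=ra - signalled by the affix -ki
KEL=ib - signalled by the affix -su
ASPECT=lu - signalled by the affix -me
check: lezsakisume -> lezsagizume
lemma: lezsa; TOR=ra; KEL=ib; ASPECT=lu


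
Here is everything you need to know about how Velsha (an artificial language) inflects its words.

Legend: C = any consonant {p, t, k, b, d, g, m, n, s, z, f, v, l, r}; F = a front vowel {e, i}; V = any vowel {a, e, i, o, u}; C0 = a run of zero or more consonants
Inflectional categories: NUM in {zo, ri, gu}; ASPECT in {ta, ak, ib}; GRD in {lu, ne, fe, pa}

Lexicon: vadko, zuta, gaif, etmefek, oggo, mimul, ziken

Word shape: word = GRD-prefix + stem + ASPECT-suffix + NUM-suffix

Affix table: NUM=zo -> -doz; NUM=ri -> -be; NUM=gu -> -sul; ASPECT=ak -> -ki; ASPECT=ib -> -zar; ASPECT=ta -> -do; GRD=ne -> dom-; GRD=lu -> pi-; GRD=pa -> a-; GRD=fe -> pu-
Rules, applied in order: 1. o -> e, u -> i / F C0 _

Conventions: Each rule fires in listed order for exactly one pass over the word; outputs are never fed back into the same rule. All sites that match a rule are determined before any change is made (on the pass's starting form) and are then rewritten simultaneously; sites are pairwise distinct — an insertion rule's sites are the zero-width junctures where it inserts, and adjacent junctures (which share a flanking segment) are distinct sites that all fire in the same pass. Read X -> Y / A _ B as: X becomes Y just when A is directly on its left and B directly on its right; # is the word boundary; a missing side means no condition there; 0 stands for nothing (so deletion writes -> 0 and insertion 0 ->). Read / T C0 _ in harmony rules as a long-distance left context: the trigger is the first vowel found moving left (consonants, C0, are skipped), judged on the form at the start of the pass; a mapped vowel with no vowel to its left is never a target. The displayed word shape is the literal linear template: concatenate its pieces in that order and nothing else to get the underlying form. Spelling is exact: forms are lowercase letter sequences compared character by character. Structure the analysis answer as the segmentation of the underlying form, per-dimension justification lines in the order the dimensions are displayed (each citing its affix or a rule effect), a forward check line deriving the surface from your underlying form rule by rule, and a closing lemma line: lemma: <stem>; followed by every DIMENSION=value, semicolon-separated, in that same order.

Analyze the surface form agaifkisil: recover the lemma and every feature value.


underlying: a-gaif-ki-sul
NUM=gu - signalled by the affix -sul
ASPECT=ak - signalled by the affix -ki
GRD=pa - signalled by the affix a-
check: agaifkisul -> agaifkisil
lemma: gaif; NUM=gu; ASPECT=ak; GRD=pa


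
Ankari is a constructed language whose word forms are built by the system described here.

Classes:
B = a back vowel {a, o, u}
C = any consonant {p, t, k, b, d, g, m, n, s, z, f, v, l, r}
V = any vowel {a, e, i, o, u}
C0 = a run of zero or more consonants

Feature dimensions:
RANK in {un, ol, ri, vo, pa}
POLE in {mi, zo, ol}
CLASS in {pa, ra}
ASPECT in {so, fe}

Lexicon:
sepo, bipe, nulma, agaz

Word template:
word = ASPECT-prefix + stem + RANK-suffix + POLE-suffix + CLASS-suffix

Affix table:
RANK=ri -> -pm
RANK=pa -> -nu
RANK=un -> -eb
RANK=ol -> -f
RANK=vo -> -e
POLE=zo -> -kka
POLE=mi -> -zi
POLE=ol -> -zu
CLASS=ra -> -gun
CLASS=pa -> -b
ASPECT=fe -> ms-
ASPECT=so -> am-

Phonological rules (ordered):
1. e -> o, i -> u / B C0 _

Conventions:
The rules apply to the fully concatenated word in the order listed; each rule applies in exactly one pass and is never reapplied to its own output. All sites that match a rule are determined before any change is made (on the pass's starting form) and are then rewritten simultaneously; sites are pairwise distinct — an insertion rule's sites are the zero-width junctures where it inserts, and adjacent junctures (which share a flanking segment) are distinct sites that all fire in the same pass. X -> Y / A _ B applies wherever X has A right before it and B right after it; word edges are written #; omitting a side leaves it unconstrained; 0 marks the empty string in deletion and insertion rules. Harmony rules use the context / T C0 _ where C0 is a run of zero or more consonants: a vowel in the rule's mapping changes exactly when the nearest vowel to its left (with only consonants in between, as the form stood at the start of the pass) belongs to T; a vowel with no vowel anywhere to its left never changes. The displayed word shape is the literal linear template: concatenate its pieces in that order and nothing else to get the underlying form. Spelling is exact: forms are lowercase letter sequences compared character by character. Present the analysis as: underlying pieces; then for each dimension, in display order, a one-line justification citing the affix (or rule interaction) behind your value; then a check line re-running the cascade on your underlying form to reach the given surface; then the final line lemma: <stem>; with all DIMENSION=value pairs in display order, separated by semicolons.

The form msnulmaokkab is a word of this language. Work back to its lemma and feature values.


underlying: ms-nulma-e-kka-b
RANK=vo - signalled by the affix -e
POLE=zo - signalled by the affix -kka
CLASS=pa - signalled by the affix -b
ASPECT=fe - signalled by the affix ms-
check: msnulmaekkab -> msnulmaokkab
lemma: nulma; RANK=vo; POLE=zo; CLASS=pa; ASPECT=fe


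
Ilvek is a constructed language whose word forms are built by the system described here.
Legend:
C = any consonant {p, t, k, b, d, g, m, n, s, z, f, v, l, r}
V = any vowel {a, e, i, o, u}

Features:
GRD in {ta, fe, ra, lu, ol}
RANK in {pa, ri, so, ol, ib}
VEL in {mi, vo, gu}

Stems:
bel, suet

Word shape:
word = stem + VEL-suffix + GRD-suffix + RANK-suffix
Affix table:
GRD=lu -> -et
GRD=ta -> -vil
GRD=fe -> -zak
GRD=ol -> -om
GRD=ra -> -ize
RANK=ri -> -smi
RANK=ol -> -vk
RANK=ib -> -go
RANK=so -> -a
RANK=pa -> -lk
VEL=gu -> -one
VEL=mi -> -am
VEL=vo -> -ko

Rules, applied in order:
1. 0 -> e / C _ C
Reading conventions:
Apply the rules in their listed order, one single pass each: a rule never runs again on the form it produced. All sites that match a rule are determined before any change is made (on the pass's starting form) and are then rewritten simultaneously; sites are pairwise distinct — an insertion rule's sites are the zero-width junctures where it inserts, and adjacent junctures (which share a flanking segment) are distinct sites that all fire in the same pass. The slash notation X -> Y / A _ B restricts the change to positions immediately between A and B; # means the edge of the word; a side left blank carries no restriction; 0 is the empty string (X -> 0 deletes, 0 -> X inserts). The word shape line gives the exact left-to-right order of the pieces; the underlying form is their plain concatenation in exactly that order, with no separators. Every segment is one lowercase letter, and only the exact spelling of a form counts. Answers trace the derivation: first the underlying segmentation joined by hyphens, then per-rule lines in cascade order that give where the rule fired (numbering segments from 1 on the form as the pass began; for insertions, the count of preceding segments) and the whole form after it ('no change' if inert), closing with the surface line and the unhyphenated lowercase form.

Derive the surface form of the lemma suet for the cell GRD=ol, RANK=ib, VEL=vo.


underlying: suet-ko-om-go
1. 0 -> e / C _ C: inserts after position(s) 4, 8: suetekoomego
surface: suetekoomego


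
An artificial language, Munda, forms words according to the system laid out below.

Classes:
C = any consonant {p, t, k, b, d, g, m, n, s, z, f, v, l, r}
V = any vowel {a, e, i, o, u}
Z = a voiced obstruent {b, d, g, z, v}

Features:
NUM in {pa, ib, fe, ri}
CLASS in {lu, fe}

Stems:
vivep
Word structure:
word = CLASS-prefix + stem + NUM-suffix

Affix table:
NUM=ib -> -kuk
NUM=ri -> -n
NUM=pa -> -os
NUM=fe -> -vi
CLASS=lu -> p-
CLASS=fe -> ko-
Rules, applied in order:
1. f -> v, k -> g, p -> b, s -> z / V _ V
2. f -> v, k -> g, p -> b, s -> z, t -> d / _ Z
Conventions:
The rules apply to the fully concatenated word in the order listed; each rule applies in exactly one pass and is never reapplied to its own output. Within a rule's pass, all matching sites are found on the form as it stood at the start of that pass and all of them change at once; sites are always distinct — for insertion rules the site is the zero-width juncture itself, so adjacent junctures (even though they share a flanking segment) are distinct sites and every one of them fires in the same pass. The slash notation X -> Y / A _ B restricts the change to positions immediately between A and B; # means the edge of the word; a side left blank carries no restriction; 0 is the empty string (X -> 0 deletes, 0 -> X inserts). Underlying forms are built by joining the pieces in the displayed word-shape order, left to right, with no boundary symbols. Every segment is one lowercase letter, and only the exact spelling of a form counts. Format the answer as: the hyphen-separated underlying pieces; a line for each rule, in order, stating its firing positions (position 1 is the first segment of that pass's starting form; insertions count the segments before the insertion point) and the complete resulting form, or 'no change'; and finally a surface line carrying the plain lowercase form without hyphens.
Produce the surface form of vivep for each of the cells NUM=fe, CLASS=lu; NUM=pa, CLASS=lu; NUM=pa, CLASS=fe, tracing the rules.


cell NUM=fe, CLASS=lu:
underlying: p-vivep-vi
1. f -> v, k -> g, p -> b, s -> z / V _ V: no change
2. f -> v, k -> g, p -> b, s -> z, t -> d / _ Z: fires at position(s) 1, 6: bvivebvi
surface: bvivebvi

cell NUM=pa, CLASS=lu:
underlying: p-vivep-os
1. f -> v, k -> g, p -> b, s -> z / V _ V: fires at position(s) 6: pvivebos
2. f -> v, k -> g, p -> b, s -> z, t -> d / _ Z: fires at position(s) 1: bvivebos
surface: bvivebos

cell NUM=pa, CLASS=fe:
underlying: ko-vivep-os
1. f -> v, k -> g, p -> b, s -> z / V _ V: fires at position(s) 7: kovivebos
2. f -> v, k -> g, p -> b, s -> z, t -> d / _ Z: no change
surface: kovivebos


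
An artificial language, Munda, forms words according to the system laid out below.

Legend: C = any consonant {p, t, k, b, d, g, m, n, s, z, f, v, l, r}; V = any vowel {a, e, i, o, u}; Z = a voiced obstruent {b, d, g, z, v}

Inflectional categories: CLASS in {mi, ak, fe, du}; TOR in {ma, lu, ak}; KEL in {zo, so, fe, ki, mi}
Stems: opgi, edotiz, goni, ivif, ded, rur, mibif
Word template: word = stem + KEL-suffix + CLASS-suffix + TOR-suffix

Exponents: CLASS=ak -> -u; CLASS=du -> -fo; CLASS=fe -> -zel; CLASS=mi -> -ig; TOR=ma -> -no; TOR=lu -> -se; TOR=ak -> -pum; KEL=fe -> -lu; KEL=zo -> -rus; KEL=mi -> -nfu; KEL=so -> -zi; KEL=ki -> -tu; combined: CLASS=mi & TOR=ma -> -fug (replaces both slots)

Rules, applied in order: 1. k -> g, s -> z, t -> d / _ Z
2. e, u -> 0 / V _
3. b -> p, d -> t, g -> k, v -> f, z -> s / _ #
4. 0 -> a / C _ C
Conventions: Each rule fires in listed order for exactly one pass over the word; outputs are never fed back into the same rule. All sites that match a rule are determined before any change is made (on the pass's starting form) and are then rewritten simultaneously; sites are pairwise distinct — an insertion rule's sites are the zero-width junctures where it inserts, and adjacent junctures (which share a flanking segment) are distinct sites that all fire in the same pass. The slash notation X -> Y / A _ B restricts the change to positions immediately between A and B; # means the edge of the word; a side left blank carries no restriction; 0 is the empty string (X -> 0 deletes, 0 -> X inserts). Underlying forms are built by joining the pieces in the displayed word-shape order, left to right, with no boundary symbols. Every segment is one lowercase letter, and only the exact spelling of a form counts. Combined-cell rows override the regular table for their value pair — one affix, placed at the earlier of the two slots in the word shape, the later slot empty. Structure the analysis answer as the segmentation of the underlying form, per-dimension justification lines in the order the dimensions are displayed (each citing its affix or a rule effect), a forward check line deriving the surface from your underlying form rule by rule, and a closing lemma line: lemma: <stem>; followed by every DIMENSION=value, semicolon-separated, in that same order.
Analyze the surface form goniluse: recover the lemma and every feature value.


underlying: goni-lu-u-se
CLASS=ak - signalled by the affix -u
TOR=lu - signalled by the affix -se
KEL=fe - signalled by the affix -lu
check: goniluuse -> goniluuse -> goniluse -> goniluse -> goniluse
lemma: goni; CLASS=ak; TOR=lu; KEL=fe


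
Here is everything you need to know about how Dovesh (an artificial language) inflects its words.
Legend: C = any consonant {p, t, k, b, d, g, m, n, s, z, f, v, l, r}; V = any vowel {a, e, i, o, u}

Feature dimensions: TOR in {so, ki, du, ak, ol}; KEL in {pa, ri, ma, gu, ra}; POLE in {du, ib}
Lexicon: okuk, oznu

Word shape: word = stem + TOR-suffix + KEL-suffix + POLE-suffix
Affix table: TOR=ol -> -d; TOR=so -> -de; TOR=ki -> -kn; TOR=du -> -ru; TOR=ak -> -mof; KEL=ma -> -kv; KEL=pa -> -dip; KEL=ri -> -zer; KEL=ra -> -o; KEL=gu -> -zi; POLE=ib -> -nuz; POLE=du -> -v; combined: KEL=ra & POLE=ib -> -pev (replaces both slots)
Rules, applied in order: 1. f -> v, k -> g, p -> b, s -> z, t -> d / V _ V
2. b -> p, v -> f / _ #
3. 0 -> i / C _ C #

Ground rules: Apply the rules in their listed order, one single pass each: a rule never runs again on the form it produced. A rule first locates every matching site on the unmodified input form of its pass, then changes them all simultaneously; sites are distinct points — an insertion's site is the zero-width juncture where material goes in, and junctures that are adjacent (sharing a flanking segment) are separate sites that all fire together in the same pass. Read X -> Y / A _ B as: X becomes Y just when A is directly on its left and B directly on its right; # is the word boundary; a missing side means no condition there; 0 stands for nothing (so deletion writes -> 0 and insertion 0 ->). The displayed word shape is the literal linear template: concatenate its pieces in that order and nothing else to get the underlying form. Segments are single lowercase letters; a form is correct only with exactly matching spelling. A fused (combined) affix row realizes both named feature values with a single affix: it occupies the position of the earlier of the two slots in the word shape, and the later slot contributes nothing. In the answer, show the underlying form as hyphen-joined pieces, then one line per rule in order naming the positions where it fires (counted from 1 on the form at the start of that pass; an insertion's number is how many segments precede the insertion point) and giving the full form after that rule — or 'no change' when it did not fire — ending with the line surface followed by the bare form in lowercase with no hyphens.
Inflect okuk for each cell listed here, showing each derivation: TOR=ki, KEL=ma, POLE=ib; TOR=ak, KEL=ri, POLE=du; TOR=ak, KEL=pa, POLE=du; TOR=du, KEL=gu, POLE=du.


cell TOR=ki, KEL=ma, POLE=ib:
underlying: okuk-kn-kv-nuz
1. f -> v, k -> g, p -> b, s -> z, t -> d / V _ V: fires at position(s) 2: ogukknkvnuz
2. b -> p, v -> f / _ #: no change
3. 0 -> i / C _ C #: no change
surface: ogukknkvnuz

cell TOR=ak, KEL=ri, POLE=du:
underlying: okuk-mof-zer-v
1. f -> v, k -> g, p -> b, s -> z, t -> d / V _ V: fires at position(s) 2: ogukmofzerv
2. b -> p, v -> f / _ #: fires at position(s) 11: ogukmofzerf
3. 0 -> i / C _ C #: inserts after position(s) 10: ogukmofzerif
surface: ogukmofzerif

cell TOR=ak, KEL=pa, POLE=du:
underlying: okuk-mof-dip-v
1. f -> v, k -> g, p -> b, s -> z, t -> d / V _ V: fires at position(s) 2: ogukmofdipv
2. b -> p, v -> f / _ #: fires at position(s) 11: ogukmofdipf
3. 0 -> i / C _ C #: inserts after position(s) 10: ogukmofdipif
surface: ogukmofdipif

cell TOR=du, KEL=gu, POLE=du:
underlying: okuk-ru-zi-v
1. f -> v, k -> g, p -> b, s -> z, t -> d / V _ V: fires at position(s) 2: ogukruziv
2. b -> p, v -> f / _ #: fires at position(s) 9: ogukruzif
3. 0 -> i / C _ C #: no change
surface: ogukruzif


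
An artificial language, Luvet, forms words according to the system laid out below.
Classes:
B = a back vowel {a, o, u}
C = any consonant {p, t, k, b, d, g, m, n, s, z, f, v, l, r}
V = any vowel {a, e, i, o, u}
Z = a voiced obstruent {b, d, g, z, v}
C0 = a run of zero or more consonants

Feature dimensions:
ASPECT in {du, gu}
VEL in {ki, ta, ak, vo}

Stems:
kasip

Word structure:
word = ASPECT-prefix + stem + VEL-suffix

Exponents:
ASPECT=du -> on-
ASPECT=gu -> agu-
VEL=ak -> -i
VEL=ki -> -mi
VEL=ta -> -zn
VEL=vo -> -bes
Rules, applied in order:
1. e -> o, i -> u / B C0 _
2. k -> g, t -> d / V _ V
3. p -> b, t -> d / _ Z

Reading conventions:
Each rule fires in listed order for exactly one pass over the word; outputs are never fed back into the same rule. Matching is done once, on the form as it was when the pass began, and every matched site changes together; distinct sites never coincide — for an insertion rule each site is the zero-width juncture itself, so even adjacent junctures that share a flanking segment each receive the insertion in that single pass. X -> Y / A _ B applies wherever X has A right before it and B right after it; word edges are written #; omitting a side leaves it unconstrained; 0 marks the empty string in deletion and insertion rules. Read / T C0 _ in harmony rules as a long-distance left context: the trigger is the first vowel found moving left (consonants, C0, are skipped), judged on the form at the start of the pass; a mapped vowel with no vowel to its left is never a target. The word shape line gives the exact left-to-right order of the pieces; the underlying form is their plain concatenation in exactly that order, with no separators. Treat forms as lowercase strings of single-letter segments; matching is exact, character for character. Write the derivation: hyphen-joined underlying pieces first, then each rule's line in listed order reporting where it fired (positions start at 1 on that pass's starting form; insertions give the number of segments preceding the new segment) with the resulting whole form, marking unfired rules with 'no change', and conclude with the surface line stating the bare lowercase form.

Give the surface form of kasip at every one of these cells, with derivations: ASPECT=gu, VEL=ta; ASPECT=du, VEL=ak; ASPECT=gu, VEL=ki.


cell ASPECT=gu, VEL=ta:
underlying: agu-kasip-zn
1. e -> o, i -> u / B C0 _: fires at position(s) 7: agukasupzn
2. k -> g, t -> d / V _ V: fires at position(s) 4: agugasupzn
3. p -> b, t -> d / _ Z: fires at position(s) 8: agugasubzn
surface: agugasubzn

cell ASPECT=du, VEL=ak:
underlying: on-kasip-i
1. e -> o, i -> u / B C0 _: fires at position(s) 6: onkasupi
2. k -> g, t -> d / V _ V: no change
3. p -> b, t -> d / _ Z: no change
surface: onkasupi

cell ASPECT=gu, VEL=ki:
underlying: agu-kasip-mi
1. e -> o, i -> u / B C0 _: fires at position(s) 7: agukasupmi
2. k -> g, t -> d / V _ V: fires at position(s) 4: agugasupmi
3. p -> b, t -> d / _ Z: no change
surface: agugasupmi


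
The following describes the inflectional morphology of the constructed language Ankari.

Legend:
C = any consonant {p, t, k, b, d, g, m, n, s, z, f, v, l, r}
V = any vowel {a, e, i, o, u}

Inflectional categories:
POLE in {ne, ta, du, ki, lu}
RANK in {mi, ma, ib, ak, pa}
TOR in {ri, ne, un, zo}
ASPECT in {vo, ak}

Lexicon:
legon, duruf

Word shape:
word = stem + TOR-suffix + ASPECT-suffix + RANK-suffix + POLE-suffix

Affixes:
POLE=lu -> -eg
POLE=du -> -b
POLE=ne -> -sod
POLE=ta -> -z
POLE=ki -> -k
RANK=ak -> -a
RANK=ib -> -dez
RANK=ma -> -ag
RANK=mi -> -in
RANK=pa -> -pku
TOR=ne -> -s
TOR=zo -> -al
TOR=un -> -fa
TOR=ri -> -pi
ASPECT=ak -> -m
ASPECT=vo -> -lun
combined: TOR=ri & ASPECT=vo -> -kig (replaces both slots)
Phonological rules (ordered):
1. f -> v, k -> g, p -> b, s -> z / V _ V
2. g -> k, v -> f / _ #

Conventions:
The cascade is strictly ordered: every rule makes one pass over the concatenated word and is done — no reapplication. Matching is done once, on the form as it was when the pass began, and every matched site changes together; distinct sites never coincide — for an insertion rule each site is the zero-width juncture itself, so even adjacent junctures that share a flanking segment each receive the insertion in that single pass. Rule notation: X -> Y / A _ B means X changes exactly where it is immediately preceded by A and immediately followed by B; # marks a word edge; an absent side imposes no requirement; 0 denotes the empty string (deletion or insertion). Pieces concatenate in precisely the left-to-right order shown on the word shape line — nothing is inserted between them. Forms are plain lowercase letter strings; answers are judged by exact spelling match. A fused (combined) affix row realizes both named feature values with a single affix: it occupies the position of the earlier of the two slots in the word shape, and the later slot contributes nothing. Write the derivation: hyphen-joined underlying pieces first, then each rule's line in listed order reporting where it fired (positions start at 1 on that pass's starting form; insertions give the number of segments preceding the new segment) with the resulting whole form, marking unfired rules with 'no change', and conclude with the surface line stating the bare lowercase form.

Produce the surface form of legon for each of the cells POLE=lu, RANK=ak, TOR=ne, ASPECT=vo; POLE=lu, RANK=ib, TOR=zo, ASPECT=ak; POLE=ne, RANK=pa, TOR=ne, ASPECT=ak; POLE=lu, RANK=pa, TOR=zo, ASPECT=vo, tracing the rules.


cell POLE=lu, RANK=ak, TOR=ne, ASPECT=vo:
underlying: legon-s-lun-a-eg
1. f -> v, k -> g, p -> b, s -> z / V _ V: no change
2. g -> k, v -> f / _ #: fires at position(s) 12: legonslunaek
surface: legonslunaek

cell POLE=lu, RANK=ib, TOR=zo, ASPECT=ak:
underlying: legon-al-m-dez-eg
1. f -> v, k -> g, p -> b, s -> z / V _ V: no change
2. g -> k, v -> f / _ #: fires at position(s) 13: legonalmdezek
surface: legonalmdezek

cell POLE=ne, RANK=pa, TOR=ne, ASPECT=ak:
underlying: legon-s-m-pku-sod
1. f -> v, k -> g, p -> b, s -> z / V _ V: fires at position(s) 11: legonsmpkuzod
2. g -> k, v -> f / _ #: no change
surface: legonsmpkuzod

cell POLE=lu, RANK=pa, TOR=zo, ASPECT=vo:
underlying: legon-al-lun-pku-eg
1. f -> v, k -> g, p -> b, s -> z / V _ V: no change
2. g -> k, v -> f / _ #: fires at position(s) 15: legonallunpkuek
surface: legonallunpkuek


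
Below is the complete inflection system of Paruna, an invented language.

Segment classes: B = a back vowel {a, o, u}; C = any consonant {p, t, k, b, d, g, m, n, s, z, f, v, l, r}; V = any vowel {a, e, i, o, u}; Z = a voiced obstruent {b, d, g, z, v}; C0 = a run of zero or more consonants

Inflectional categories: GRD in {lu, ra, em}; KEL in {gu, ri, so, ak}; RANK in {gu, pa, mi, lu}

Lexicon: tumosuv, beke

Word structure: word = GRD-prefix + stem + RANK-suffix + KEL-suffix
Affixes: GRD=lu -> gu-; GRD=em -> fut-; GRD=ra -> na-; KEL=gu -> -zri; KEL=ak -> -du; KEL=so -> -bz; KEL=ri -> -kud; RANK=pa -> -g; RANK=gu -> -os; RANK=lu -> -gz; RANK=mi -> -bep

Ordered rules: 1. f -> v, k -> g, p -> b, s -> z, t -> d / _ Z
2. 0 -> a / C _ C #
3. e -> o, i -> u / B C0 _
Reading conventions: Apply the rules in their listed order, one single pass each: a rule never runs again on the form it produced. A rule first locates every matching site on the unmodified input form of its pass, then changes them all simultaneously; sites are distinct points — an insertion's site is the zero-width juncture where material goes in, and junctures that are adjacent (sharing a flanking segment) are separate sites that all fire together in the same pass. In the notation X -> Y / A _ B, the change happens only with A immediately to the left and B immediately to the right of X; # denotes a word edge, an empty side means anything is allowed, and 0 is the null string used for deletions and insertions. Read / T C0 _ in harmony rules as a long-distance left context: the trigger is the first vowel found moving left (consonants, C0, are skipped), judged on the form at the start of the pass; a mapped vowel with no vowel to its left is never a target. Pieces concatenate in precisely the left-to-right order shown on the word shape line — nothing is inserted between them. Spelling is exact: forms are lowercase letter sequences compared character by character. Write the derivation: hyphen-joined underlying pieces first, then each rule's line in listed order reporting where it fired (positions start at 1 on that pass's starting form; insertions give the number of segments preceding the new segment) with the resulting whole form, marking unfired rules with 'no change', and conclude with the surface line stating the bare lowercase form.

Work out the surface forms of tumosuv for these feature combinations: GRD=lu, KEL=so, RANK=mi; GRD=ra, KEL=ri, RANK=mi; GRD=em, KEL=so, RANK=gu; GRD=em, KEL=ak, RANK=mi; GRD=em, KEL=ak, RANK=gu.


cell GRD=lu, KEL=so, RANK=mi:
underlying: gu-tumosuv-bep-bz
1. f -> v, k -> g, p -> b, s -> z, t -> d / _ Z: fires at position(s) 12: gutumosuvbebbz
2. 0 -> a / C _ C #: inserts after position(s) 13: gutumosuvbebbaz
3. e -> o, i -> u / B C0 _: fires at position(s) 11: gutumosuvbobbaz
surface: gutumosuvbobbaz

cell GRD=ra, KEL=ri, RANK=mi:
underlying: na-tumosuv-bep-kud
1. f -> v, k -> g, p -> b, s -> z, t -> d / _ Z: no change
2. 0 -> a / C _ C #: no change
3. e -> o, i -> u / B C0 _: fires at position(s) 11: natumosuvbopkud
surface: natumosuvbopkud

cell GRD=em, KEL=so, RANK=gu:
underlying: fut-tumosuv-os-bz
1. f -> v, k -> g, p -> b, s -> z, t -> d / _ Z: fires at position(s) 12: futtumosuvozbz
2. 0 -> a / C _ C #: inserts after position(s) 13: futtumosuvozbaz
3. e -> o, i -> u / B C0 _: no change
surface: futtumosuvozbaz

cell GRD=em, KEL=ak, RANK=mi:
underlying: fut-tumosuv-bep-du
1. f -> v, k -> g, p -> b, s -> z, t -> d / _ Z: fires at position(s) 13: futtumosuvbebdu
2. 0 -> a / C _ C #: no change
3. e -> o, i -> u / B C0 _: fires at position(s) 12: futtumosuvbobdu
surface: futtumosuvbobdu

cell GRD=em, KEL=ak, RANK=gu:
underlying: fut-tumosuv-os-du
1. f -> v, k -> g, p -> b, s -> z, t -> d / _ Z: fires at position(s) 12: futtumosuvozdu
2. 0 -> a / C _ C #: no change
3. e -> o, i -> u / B C0 _: no change
surface: futtumosuvozdu


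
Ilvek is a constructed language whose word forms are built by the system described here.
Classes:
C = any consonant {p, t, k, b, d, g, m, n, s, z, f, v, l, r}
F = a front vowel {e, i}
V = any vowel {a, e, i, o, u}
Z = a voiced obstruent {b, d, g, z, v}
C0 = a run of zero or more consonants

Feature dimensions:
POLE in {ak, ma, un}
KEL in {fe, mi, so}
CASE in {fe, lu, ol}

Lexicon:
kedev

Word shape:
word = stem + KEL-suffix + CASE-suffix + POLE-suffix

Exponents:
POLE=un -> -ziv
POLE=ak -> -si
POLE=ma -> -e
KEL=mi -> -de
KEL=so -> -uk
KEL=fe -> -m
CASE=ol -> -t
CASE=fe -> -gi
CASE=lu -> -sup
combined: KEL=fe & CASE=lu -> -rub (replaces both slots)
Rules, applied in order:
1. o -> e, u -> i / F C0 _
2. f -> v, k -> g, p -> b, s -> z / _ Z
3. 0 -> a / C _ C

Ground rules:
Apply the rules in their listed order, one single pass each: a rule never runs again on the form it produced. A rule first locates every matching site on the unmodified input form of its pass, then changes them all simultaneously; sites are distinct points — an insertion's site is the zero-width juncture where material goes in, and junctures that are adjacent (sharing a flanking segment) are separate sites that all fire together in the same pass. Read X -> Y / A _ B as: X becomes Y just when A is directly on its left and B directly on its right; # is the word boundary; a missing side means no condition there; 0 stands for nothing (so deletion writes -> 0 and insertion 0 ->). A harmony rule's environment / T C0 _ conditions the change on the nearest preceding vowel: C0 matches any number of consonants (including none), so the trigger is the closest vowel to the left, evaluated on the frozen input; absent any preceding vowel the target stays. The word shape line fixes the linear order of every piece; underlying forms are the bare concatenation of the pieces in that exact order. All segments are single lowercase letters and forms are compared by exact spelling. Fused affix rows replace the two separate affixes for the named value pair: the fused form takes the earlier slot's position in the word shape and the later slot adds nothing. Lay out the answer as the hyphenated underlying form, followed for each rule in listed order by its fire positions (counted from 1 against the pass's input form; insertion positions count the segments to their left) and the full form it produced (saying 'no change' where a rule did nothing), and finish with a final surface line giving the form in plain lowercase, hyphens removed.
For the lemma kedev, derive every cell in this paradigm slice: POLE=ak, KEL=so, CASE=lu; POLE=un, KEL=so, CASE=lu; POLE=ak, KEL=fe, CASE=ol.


cell POLE=ak, KEL=so, CASE=lu:
underlying: kedev-uk-sup-si
1. o -> e, u -> i / F C0 _: fires at position(s) 6: kedeviksupsi
2. f -> v, k -> g, p -> b, s -> z / _ Z: no change
3. 0 -> a / C _ C: inserts after position(s) 7, 10: kedevikasupasi
surface: kedevikasupasi

cell POLE=un, KEL=so, CASE=lu:
underlying: kedev-uk-sup-ziv
1. o -> e, u -> i / F C0 _: fires at position(s) 6: kedeviksupziv
2. f -> v, k -> g, p -> b, s -> z / _ Z: fires at position(s) 10: kedeviksubziv
3. 0 -> a / C _ C: inserts after position(s) 7, 10: kedevikasubaziv
surface: kedevikasubaziv

cell POLE=ak, KEL=fe, CASE=ol:
underlying: kedev-m-t-si
1. o -> e, u -> i / F C0 _: no change
2. f -> v, k -> g, p -> b, s -> z / _ Z: no change
3. 0 -> a / C _ C: inserts after position(s) 5, 6, 7: kedevamatasi
surface: kedevamatasi


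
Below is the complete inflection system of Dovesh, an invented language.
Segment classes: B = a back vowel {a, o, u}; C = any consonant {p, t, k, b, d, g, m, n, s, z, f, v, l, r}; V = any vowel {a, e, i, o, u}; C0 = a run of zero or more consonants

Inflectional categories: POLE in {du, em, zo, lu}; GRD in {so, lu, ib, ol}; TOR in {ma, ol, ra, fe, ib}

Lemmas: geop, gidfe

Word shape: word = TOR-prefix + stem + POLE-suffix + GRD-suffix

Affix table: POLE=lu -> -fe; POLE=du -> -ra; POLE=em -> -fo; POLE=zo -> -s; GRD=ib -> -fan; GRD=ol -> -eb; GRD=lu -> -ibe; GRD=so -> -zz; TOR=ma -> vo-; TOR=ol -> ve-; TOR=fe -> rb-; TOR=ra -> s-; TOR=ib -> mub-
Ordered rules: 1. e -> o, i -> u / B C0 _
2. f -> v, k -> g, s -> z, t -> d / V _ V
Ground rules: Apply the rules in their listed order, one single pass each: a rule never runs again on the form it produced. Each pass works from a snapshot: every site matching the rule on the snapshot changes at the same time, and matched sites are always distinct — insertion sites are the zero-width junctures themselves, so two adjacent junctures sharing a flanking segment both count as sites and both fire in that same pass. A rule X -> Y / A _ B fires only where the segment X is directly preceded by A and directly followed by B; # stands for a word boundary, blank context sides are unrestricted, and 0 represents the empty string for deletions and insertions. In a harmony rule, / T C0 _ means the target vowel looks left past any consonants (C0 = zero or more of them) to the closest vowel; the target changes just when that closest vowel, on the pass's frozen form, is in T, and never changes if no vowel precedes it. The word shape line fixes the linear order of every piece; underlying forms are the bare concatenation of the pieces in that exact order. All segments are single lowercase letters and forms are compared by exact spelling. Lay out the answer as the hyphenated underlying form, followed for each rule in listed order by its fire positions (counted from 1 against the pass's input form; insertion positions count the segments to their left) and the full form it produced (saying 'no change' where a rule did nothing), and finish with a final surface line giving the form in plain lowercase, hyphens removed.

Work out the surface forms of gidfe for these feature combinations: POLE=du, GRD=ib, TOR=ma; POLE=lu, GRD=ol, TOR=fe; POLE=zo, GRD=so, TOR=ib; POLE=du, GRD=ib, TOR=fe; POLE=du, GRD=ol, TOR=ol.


cell POLE=du, GRD=ib, TOR=ma:
underlying: vo-gidfe-ra-fan
1. e -> o, i -> u / B C0 _: fires at position(s) 4: vogudferafan
2. f -> v, k -> g, s -> z, t -> d / V _ V: fires at position(s) 10: vogudferavan
surface: vogudferavan

cell POLE=lu, GRD=ol, TOR=fe:
underlying: rb-gidfe-fe-eb
1. e -> o, i -> u / B C0 _: no change
2. f -> v, k -> g, s -> z, t -> d / V _ V: fires at position(s) 8: rbgidfeveeb
surface: rbgidfeveeb

cell POLE=zo, GRD=so, TOR=ib:
underlying: mub-gidfe-s-zz
1. e -> o, i -> u / B C0 _: fires at position(s) 5: mubgudfeszz
2. f -> v, k -> g, s -> z, t -> d / V _ V: no change
surface: mubgudfeszz

cell POLE=du, GRD=ib, TOR=fe:
underlying: rb-gidfe-ra-fan
1. e -> o, i -> u / B C0 _: no change
2. f -> v, k -> g, s -> z, t -> d / V _ V: fires at position(s) 10: rbgidferavan
surface: rbgidferavan

cell POLE=du, GRD=ol, TOR=ol:
underlying: ve-gidfe-ra-eb
1. e -> o, i -> u / B C0 _: fires at position(s) 10: vegidferaob
2. f -> v, k -> g, s -> z, t -> d / V _ V: no change
surface: vegidferaob
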